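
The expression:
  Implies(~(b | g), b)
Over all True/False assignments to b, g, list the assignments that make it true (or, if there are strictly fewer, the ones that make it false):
is false only for:
  b=False, g=False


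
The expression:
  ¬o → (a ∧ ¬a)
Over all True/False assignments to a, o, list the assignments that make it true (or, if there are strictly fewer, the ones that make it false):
is true only for:
  a=False, o=True;
  a=True, o=True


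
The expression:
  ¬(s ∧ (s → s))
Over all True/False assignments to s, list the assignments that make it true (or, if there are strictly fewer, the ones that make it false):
is true only for:
  s=False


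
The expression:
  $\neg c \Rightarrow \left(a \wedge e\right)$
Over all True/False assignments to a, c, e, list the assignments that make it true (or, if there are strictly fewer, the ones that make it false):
is false only for:
  a=False, c=False, e=False;
  a=False, c=False, e=True;
  a=True, c=False, e=False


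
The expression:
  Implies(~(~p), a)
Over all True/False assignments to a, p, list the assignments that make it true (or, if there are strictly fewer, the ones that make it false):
is false only for:
  a=False, p=True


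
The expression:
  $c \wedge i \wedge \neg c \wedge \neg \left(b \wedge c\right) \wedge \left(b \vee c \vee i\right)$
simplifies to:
$\text{False}$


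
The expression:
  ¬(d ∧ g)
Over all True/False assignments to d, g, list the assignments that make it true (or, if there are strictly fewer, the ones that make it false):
is false only for:
  d=True, g=True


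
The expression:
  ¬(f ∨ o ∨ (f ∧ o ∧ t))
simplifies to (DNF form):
¬f ∧ ¬o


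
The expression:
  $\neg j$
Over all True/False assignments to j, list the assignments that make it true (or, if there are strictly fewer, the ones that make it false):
is true only for:
  j=False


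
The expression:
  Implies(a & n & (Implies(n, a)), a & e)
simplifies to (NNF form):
e | ~a | ~n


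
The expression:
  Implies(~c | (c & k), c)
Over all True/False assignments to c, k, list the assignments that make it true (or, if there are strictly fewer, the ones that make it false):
is true only for:
  c=True, k=False;
  c=True, k=True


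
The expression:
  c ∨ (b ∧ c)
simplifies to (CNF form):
c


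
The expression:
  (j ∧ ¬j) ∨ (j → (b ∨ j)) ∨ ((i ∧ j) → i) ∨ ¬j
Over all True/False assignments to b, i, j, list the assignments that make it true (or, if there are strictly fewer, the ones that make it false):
is always true.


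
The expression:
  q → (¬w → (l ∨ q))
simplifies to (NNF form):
True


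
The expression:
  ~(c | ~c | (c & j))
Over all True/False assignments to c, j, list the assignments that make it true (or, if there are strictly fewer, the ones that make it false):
is never true.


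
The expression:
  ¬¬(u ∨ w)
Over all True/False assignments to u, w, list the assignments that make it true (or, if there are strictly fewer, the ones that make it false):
is false only for:
  u=False, w=False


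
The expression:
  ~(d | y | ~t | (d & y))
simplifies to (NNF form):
t & ~d & ~y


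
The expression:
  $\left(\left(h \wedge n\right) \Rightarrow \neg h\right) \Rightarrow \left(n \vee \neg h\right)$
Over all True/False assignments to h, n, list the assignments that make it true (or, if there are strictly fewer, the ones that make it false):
is false only for:
  h=True, n=False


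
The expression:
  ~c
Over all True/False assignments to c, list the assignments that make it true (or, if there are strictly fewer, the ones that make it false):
is true only for:
  c=False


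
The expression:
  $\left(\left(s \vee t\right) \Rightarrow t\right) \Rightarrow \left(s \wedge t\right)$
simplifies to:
$s$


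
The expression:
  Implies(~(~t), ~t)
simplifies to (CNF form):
~t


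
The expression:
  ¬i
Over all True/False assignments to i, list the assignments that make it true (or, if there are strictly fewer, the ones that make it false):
is true only for:
  i=False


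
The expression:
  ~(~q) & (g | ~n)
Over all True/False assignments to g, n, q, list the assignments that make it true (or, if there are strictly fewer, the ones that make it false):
is true only for:
  g=False, n=False, q=True;
  g=True, n=False, q=True;
  g=True, n=True, q=True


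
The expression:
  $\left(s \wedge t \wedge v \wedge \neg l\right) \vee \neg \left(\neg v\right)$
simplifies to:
$v$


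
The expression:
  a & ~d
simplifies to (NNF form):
a & ~d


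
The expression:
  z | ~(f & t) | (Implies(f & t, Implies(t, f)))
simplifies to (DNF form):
True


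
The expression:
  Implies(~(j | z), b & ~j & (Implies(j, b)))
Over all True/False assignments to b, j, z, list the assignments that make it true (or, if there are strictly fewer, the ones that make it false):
is false only for:
  b=False, j=False, z=False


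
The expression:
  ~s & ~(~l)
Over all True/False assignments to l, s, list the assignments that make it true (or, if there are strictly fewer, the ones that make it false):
is true only for:
  l=True, s=False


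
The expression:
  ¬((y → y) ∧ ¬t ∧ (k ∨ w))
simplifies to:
t ∨ (¬k ∧ ¬w)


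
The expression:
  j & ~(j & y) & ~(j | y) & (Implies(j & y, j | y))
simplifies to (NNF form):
False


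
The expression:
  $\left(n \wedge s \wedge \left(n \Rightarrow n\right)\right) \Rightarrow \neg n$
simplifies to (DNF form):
$\neg n \vee \neg s$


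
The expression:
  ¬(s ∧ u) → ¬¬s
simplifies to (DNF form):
s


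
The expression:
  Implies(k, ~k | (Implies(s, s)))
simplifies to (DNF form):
True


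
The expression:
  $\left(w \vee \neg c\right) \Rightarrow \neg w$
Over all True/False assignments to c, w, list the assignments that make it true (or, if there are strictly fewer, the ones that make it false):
is true only for:
  c=False, w=False;
  c=True, w=False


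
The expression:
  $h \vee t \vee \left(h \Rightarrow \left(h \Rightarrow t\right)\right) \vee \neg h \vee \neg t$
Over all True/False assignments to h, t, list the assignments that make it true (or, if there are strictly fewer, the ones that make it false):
is always true.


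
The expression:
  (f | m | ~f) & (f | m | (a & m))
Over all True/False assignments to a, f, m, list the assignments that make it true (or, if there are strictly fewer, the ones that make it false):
is false only for:
  a=False, f=False, m=False;
  a=True, f=False, m=False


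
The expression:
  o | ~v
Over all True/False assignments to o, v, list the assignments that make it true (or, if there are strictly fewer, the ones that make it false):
is false only for:
  o=False, v=True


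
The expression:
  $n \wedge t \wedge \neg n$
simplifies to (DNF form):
$\text{False}$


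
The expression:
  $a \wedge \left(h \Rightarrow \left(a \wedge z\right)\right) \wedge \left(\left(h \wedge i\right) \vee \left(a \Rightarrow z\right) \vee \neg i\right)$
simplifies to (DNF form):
$\left(a \wedge z\right) \vee \left(a \wedge \neg h \wedge \neg i\right)$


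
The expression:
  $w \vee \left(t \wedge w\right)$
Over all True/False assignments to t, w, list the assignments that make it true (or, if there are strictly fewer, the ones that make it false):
is true only for:
  t=False, w=True;
  t=True, w=True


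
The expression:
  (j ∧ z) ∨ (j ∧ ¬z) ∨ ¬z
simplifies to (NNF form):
j ∨ ¬z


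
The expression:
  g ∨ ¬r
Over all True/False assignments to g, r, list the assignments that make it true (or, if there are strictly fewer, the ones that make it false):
is false only for:
  g=False, r=True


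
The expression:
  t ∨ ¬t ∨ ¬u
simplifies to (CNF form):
True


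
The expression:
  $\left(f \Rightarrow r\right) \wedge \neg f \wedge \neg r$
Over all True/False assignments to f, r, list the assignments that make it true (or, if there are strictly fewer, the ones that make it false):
is true only for:
  f=False, r=False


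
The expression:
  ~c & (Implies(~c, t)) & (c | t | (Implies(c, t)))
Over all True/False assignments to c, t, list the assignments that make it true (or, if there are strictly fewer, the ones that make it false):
is true only for:
  c=False, t=True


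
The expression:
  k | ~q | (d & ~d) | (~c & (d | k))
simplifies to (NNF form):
k | ~q | (d & ~c)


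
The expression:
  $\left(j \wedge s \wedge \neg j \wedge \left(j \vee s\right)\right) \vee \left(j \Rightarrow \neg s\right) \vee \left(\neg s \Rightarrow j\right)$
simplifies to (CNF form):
$\text{True}$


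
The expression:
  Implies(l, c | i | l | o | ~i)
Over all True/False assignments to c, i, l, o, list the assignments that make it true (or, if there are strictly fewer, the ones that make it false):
is always true.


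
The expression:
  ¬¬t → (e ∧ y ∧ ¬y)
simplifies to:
¬t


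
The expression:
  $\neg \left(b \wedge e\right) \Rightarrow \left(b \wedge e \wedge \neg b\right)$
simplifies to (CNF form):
$b \wedge e$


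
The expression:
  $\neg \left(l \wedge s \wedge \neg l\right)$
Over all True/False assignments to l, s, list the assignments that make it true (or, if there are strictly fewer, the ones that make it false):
is always true.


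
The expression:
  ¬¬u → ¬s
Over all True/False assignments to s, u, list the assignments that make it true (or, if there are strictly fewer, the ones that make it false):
is false only for:
  s=True, u=True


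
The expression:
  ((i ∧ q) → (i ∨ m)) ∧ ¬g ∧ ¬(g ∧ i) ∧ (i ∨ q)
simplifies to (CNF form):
¬g ∧ (i ∨ q)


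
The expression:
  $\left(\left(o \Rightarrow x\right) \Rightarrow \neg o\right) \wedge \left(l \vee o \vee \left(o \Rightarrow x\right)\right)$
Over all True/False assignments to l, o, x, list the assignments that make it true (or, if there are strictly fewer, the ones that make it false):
is false only for:
  l=False, o=True, x=True;
  l=True, o=True, x=True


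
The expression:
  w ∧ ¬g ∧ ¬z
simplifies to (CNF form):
w ∧ ¬g ∧ ¬z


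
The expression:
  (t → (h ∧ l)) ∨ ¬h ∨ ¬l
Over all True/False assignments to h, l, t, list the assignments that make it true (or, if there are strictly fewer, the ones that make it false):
is always true.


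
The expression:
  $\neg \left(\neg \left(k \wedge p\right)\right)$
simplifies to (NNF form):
$k \wedge p$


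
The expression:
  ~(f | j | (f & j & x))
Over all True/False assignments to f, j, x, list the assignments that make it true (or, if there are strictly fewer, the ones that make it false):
is true only for:
  f=False, j=False, x=False;
  f=False, j=False, x=True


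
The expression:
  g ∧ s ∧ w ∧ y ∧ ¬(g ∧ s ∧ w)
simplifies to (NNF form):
False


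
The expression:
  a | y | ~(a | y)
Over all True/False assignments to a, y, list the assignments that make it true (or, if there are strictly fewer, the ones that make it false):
is always true.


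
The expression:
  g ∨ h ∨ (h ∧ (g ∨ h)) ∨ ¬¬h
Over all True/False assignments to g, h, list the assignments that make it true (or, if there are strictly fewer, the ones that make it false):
is false only for:
  g=False, h=False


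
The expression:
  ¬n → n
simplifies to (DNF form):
n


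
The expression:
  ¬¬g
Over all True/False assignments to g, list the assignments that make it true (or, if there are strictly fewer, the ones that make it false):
is true only for:
  g=True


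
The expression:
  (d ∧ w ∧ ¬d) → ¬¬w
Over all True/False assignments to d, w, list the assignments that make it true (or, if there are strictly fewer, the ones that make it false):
is always true.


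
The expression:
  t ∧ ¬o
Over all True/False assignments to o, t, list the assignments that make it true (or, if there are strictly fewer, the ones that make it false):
is true only for:
  o=False, t=True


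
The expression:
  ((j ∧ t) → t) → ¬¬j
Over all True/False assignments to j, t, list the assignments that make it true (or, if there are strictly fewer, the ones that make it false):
is true only for:
  j=True, t=False;
  j=True, t=True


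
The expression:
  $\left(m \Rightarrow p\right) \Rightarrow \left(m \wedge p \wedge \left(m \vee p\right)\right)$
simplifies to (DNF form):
$m$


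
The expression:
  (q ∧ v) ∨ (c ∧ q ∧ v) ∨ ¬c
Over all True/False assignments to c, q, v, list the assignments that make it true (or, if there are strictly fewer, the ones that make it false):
is false only for:
  c=True, q=False, v=False;
  c=True, q=False, v=True;
  c=True, q=True, v=False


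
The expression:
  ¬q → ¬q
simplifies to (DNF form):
True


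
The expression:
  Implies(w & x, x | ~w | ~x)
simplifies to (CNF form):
True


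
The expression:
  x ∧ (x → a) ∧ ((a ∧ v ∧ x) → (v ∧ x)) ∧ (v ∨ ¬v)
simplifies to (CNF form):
a ∧ x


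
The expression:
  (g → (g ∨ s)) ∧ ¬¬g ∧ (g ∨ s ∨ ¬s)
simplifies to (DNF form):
g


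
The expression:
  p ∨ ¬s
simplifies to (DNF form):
p ∨ ¬s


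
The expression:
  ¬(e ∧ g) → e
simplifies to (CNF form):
e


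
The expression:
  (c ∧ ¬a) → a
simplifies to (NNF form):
a ∨ ¬c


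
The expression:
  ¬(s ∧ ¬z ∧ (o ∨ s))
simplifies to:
z ∨ ¬s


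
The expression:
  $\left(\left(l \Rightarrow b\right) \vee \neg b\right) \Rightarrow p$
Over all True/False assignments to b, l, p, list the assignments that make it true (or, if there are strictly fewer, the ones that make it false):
is true only for:
  b=False, l=False, p=True;
  b=False, l=True, p=True;
  b=True, l=False, p=True;
  b=True, l=True, p=True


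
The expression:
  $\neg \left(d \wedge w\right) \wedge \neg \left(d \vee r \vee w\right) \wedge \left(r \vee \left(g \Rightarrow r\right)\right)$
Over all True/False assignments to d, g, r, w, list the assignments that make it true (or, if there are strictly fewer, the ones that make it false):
is true only for:
  d=False, g=False, r=False, w=False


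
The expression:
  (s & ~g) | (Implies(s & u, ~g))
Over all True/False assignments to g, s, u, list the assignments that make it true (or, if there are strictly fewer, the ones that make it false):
is false only for:
  g=True, s=True, u=True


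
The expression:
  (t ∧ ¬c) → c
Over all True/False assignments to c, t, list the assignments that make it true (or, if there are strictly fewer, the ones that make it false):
is false only for:
  c=False, t=True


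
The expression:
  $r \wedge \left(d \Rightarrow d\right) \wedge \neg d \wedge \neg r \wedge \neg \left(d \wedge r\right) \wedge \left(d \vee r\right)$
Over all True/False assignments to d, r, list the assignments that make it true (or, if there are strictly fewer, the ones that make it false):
is never true.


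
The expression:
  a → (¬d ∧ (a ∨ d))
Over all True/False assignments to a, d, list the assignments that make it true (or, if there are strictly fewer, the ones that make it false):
is false only for:
  a=True, d=True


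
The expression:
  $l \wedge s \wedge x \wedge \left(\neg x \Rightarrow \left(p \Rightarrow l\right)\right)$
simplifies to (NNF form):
$l \wedge s \wedge x$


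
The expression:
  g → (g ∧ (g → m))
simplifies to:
m ∨ ¬g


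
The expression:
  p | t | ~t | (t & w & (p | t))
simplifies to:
True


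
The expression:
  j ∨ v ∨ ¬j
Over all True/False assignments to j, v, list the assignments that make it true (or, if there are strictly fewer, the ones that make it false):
is always true.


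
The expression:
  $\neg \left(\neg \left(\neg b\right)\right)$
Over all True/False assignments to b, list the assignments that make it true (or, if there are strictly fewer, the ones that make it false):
is true only for:
  b=False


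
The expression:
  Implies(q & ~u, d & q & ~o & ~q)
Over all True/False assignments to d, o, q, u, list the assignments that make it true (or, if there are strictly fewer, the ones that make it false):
is false only for:
  d=False, o=False, q=True, u=False;
  d=False, o=True, q=True, u=False;
  d=True, o=False, q=True, u=False;
  d=True, o=True, q=True, u=False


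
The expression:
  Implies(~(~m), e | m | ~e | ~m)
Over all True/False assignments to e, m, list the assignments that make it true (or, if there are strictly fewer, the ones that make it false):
is always true.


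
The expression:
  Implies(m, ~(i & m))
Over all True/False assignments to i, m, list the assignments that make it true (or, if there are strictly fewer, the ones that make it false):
is false only for:
  i=True, m=True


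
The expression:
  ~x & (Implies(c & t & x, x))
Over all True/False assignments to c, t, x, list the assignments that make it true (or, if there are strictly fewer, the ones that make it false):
is true only for:
  c=False, t=False, x=False;
  c=False, t=True, x=False;
  c=True, t=False, x=False;
  c=True, t=True, x=False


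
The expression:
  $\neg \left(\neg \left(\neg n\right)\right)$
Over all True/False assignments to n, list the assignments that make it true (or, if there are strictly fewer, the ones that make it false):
is true only for:
  n=False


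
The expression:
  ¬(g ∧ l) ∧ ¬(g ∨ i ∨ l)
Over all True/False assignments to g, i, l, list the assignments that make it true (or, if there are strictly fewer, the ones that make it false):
is true only for:
  g=False, i=False, l=False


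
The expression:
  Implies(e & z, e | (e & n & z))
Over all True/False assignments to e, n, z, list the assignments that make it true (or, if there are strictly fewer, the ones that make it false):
is always true.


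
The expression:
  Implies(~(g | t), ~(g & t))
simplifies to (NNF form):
True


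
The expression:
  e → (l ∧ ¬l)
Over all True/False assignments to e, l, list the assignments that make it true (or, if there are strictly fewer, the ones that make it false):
is true only for:
  e=False, l=False;
  e=False, l=True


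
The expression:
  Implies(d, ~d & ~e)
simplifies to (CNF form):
~d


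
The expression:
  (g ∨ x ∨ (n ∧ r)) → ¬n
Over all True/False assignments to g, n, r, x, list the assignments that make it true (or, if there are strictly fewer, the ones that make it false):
is false only for:
  g=False, n=True, r=False, x=True;
  g=False, n=True, r=True, x=False;
  g=False, n=True, r=True, x=True;
  g=True, n=True, r=False, x=False;
  g=True, n=True, r=False, x=True;
  g=True, n=True, r=True, x=False;
  g=True, n=True, r=True, x=True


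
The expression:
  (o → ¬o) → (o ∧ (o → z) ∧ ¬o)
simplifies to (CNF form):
o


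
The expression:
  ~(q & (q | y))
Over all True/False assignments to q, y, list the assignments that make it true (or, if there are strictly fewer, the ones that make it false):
is true only for:
  q=False, y=False;
  q=False, y=True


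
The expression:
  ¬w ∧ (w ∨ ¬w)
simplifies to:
¬w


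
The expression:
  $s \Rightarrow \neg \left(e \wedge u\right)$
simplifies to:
$\neg e \vee \neg s \vee \neg u$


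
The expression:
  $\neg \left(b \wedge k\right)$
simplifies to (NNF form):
$\neg b \vee \neg k$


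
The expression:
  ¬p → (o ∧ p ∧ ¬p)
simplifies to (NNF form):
p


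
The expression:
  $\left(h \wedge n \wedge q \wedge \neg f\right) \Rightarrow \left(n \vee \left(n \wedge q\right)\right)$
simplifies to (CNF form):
$\text{True}$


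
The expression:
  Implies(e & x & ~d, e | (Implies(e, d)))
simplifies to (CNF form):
True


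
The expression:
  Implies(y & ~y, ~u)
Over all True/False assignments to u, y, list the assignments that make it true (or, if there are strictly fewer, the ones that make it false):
is always true.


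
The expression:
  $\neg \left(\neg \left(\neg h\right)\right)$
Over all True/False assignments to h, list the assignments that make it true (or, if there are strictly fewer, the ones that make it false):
is true only for:
  h=False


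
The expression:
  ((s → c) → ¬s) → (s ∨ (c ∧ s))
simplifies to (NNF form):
s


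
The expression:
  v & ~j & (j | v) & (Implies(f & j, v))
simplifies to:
v & ~j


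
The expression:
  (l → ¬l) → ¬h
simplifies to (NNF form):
l ∨ ¬h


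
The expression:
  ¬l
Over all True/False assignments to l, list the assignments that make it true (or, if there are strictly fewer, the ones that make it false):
is true only for:
  l=False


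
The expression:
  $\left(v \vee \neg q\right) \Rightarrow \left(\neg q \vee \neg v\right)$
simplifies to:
$\neg q \vee \neg v$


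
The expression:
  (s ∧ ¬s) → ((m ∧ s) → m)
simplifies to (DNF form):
True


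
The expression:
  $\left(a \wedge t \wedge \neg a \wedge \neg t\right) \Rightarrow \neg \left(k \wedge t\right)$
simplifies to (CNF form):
$\text{True}$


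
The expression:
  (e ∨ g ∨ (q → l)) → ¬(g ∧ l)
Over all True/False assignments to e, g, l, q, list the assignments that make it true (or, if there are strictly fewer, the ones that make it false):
is false only for:
  e=False, g=True, l=True, q=False;
  e=False, g=True, l=True, q=True;
  e=True, g=True, l=True, q=False;
  e=True, g=True, l=True, q=True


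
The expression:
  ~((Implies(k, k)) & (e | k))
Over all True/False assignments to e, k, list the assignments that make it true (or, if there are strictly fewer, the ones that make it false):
is true only for:
  e=False, k=False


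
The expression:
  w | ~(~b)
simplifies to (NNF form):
b | w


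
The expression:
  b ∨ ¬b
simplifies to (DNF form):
True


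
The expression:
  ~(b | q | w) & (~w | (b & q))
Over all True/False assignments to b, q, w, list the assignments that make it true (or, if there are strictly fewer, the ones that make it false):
is true only for:
  b=False, q=False, w=False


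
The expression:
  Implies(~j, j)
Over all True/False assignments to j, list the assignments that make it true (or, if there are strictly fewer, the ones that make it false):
is true only for:
  j=True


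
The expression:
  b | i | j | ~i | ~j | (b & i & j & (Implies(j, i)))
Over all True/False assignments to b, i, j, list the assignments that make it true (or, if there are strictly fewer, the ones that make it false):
is always true.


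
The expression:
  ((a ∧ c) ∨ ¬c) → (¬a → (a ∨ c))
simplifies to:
a ∨ c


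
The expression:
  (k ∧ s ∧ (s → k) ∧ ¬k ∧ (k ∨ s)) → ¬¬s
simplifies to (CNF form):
True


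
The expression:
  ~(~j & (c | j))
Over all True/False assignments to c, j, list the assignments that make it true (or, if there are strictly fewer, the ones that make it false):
is false only for:
  c=True, j=False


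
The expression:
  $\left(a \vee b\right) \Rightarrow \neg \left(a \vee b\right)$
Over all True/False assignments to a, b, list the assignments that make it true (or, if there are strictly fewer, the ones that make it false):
is true only for:
  a=False, b=False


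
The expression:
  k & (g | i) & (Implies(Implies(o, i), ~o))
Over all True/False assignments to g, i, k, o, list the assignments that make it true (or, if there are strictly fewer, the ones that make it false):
is true only for:
  g=False, i=True, k=True, o=False;
  g=True, i=False, k=True, o=False;
  g=True, i=False, k=True, o=True;
  g=True, i=True, k=True, o=False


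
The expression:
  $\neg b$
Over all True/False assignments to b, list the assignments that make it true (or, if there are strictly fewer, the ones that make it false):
is true only for:
  b=False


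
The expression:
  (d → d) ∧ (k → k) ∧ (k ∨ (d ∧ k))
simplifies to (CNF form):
k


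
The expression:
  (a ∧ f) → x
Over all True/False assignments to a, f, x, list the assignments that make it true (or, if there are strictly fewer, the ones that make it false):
is false only for:
  a=True, f=True, x=False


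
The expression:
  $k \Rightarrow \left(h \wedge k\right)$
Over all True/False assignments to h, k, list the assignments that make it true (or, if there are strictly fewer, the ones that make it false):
is false only for:
  h=False, k=True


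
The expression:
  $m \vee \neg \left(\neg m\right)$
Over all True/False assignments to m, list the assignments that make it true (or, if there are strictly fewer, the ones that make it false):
is true only for:
  m=True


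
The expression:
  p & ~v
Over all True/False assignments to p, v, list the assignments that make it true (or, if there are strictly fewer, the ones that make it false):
is true only for:
  p=True, v=False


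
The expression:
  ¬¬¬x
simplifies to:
¬x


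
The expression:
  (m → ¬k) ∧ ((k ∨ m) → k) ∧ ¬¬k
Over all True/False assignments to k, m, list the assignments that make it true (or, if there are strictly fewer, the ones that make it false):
is true only for:
  k=True, m=False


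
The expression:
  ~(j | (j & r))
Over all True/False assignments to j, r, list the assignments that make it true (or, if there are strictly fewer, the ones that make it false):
is true only for:
  j=False, r=False;
  j=False, r=True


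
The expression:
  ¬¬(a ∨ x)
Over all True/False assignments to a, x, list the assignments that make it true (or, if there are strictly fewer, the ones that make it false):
is false only for:
  a=False, x=False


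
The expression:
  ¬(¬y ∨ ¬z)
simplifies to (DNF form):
y ∧ z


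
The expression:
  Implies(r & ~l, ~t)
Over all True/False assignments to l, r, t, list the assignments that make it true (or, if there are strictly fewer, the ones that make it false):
is false only for:
  l=False, r=True, t=True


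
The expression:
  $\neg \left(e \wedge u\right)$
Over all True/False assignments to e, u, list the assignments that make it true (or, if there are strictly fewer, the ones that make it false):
is false only for:
  e=True, u=True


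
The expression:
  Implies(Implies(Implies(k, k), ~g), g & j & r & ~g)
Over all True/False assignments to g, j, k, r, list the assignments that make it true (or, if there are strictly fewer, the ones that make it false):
is true only for:
  g=True, j=False, k=False, r=False;
  g=True, j=False, k=False, r=True;
  g=True, j=False, k=True, r=False;
  g=True, j=False, k=True, r=True;
  g=True, j=True, k=False, r=False;
  g=True, j=True, k=False, r=True;
  g=True, j=True, k=True, r=False;
  g=True, j=True, k=True, r=True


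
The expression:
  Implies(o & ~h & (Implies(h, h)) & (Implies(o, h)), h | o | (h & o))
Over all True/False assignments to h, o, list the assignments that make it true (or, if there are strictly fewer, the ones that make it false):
is always true.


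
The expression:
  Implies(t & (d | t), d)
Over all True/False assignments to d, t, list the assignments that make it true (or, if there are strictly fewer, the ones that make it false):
is false only for:
  d=False, t=True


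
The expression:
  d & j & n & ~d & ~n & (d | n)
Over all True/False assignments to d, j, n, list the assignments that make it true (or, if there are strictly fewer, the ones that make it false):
is never true.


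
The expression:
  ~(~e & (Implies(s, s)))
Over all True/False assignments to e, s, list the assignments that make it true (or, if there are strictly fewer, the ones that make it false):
is true only for:
  e=True, s=False;
  e=True, s=True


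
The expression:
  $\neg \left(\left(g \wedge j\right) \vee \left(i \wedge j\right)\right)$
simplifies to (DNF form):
$\left(\neg g \wedge \neg i\right) \vee \neg j$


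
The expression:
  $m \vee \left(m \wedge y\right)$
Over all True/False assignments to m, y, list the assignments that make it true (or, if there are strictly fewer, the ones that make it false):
is true only for:
  m=True, y=False;
  m=True, y=True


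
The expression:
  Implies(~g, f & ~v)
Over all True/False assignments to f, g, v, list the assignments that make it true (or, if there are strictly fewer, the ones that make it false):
is false only for:
  f=False, g=False, v=False;
  f=False, g=False, v=True;
  f=True, g=False, v=True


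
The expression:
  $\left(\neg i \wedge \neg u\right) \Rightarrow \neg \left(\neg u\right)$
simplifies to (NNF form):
$i \vee u$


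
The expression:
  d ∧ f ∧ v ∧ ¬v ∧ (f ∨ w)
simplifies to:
False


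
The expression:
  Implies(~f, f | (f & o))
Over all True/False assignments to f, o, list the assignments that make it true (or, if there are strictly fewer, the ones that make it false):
is true only for:
  f=True, o=False;
  f=True, o=True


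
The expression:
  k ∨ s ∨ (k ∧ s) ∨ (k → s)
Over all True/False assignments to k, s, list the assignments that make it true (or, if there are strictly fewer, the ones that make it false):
is always true.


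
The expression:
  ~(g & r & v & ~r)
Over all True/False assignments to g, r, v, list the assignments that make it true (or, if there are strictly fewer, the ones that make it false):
is always true.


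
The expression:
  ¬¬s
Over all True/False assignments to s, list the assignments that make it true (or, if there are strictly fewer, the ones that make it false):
is true only for:
  s=True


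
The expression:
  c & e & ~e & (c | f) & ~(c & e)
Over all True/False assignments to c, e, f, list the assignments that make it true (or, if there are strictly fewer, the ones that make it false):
is never true.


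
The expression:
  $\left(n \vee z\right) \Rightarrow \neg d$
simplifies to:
$\left(\neg n \wedge \neg z\right) \vee \neg d$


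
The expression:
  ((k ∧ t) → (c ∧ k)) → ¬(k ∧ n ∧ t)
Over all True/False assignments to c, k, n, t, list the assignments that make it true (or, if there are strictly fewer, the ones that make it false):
is false only for:
  c=True, k=True, n=True, t=True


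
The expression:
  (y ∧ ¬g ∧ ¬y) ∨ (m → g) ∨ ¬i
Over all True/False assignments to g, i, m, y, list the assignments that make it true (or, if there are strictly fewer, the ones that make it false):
is false only for:
  g=False, i=True, m=True, y=False;
  g=False, i=True, m=True, y=True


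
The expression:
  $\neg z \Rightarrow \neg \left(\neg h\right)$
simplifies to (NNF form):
$h \vee z$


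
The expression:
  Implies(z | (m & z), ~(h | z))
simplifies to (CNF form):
~z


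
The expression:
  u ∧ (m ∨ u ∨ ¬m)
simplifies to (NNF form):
u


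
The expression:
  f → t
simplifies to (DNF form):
t ∨ ¬f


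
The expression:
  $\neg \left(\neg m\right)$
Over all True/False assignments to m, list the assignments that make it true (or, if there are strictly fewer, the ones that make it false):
is true only for:
  m=True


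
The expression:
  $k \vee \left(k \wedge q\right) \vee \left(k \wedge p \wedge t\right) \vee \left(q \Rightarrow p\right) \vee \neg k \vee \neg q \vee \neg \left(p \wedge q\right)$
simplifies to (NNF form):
$\text{True}$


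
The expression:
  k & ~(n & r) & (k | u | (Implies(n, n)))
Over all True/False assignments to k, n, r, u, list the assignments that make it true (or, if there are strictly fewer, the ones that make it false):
is true only for:
  k=True, n=False, r=False, u=False;
  k=True, n=False, r=False, u=True;
  k=True, n=False, r=True, u=False;
  k=True, n=False, r=True, u=True;
  k=True, n=True, r=False, u=False;
  k=True, n=True, r=False, u=True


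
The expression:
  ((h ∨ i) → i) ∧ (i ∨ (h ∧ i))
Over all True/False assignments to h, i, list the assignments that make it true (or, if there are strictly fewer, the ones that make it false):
is true only for:
  h=False, i=True;
  h=True, i=True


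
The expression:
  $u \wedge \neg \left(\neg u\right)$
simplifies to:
$u$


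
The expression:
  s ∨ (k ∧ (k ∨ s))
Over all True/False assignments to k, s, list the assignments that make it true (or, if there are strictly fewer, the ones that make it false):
is false only for:
  k=False, s=False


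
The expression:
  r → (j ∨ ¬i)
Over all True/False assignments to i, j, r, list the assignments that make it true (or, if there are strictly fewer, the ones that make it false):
is false only for:
  i=True, j=False, r=True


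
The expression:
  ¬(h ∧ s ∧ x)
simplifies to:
¬h ∨ ¬s ∨ ¬x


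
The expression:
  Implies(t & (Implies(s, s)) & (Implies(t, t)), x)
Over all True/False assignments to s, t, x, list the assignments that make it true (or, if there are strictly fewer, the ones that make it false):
is false only for:
  s=False, t=True, x=False;
  s=True, t=True, x=False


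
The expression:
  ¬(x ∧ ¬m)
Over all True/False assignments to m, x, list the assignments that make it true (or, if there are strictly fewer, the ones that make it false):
is false only for:
  m=False, x=True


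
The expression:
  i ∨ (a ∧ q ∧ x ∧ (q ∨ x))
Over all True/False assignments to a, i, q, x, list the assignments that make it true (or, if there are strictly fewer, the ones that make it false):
is false only for:
  a=False, i=False, q=False, x=False;
  a=False, i=False, q=False, x=True;
  a=False, i=False, q=True, x=False;
  a=False, i=False, q=True, x=True;
  a=True, i=False, q=False, x=False;
  a=True, i=False, q=False, x=True;
  a=True, i=False, q=True, x=False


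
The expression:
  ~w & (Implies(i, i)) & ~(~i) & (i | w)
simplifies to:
i & ~w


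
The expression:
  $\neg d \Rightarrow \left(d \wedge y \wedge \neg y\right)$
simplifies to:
$d$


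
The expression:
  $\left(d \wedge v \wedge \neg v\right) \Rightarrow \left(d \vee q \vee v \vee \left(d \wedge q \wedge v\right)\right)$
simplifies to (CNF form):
$\text{True}$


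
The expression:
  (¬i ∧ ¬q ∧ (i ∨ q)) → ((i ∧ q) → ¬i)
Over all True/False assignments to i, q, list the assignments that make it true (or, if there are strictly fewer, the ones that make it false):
is always true.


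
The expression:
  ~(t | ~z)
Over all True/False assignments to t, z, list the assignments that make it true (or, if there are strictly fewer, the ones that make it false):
is true only for:
  t=False, z=True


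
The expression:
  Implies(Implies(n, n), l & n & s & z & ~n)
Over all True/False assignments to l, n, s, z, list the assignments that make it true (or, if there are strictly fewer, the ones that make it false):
is never true.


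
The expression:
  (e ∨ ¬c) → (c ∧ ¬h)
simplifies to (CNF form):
c ∧ (¬e ∨ ¬h)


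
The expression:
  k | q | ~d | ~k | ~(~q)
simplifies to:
True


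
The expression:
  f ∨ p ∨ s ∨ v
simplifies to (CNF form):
f ∨ p ∨ s ∨ v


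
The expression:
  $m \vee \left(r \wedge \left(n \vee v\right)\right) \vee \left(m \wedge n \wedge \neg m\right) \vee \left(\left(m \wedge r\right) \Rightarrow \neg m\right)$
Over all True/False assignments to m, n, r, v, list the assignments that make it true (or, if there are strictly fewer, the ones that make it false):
is always true.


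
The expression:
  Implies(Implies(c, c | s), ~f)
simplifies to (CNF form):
~f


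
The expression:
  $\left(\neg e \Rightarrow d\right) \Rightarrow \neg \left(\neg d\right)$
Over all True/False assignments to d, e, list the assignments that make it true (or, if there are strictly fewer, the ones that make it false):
is false only for:
  d=False, e=True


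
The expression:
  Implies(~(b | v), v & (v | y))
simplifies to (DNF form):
b | v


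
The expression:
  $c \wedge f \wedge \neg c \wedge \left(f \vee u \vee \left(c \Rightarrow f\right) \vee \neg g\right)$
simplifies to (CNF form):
$\text{False}$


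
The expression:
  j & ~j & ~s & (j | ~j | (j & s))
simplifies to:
False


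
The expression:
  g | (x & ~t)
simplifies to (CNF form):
(g | x) & (g | ~t)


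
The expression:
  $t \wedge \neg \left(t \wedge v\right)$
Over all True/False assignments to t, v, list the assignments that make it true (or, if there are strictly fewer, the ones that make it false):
is true only for:
  t=True, v=False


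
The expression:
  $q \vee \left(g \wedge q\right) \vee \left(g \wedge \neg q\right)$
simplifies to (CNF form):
$g \vee q$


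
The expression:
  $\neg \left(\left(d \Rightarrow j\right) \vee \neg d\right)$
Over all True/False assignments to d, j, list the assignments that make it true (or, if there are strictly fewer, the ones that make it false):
is true only for:
  d=True, j=False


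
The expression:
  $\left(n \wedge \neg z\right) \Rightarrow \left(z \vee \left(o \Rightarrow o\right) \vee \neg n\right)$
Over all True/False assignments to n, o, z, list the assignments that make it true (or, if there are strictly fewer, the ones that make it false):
is always true.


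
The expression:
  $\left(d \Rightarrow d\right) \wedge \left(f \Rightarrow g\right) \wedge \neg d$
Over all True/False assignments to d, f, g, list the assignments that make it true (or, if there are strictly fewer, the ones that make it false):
is true only for:
  d=False, f=False, g=False;
  d=False, f=False, g=True;
  d=False, f=True, g=True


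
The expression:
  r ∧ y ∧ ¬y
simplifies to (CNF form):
False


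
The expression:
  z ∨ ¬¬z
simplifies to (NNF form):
z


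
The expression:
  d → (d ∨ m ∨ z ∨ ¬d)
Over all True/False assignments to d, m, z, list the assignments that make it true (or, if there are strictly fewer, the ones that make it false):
is always true.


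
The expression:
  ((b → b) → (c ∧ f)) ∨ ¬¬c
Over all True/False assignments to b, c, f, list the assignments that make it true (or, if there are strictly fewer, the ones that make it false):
is true only for:
  b=False, c=True, f=False;
  b=False, c=True, f=True;
  b=True, c=True, f=False;
  b=True, c=True, f=True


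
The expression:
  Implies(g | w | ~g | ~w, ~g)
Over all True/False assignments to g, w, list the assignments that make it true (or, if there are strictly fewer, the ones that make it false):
is true only for:
  g=False, w=False;
  g=False, w=True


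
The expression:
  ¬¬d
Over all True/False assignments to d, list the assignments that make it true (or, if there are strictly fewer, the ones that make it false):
is true only for:
  d=True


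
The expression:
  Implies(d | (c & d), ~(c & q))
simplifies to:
~c | ~d | ~q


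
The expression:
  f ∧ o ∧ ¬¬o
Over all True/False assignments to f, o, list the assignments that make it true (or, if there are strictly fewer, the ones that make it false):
is true only for:
  f=True, o=True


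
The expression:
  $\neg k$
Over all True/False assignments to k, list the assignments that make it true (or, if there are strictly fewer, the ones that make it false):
is true only for:
  k=False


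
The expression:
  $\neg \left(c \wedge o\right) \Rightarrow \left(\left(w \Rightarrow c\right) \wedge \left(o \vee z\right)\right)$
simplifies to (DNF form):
$\left(c \wedge o\right) \vee \left(c \wedge z\right) \vee \left(o \wedge \neg w\right) \vee \left(z \wedge \neg w\right)$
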